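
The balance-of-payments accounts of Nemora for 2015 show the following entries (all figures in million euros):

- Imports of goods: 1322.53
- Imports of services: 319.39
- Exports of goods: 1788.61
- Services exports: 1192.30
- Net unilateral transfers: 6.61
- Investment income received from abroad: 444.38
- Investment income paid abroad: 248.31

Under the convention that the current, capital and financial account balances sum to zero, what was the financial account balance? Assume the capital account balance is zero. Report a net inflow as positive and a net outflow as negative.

-1541.67

Goods balance = 1788.61 - 1322.53 = 466.08
Services balance = 1192.30 - 319.39 = 872.91
Trade balance (goods + services) = 466.08 + 872.91 = 1338.99
Net primary income = 444.38 - 248.31 = 196.07
Net secondary income = 6.61
Current account = 1338.99 + 196.07 + 6.61 = 1541.67
Financial account = -(1541.67) = -1541.67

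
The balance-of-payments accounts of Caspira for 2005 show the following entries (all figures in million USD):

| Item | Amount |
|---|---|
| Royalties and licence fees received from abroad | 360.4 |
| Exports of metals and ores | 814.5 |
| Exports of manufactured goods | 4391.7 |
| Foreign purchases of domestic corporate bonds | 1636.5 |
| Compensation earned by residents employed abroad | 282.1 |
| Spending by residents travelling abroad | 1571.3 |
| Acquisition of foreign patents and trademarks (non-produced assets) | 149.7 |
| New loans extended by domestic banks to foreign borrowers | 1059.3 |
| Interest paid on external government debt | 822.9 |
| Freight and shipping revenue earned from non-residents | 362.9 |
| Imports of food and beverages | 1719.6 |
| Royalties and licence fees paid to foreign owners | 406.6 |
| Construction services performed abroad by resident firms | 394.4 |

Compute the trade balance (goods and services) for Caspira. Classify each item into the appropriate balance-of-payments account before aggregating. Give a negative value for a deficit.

2626.4

Goods: 4391.7 + 814.5 - 1719.6 = 3486.6
Services: -1571.3 + 362.9 - 406.6 + 394.4 + 360.4 = -860.2
Trade balance = 3486.6 + (-860.2) = 2626.4
(Excluded from the trade balance — financial account: foreign purchases of domestic corporate bonds 1636.5, new loans extended by domestic banks to foreign borrowers 1059.3; primary income: compensation earned by residents employed abroad 282.1, interest paid on external government debt 822.9; capital account: acquisition of foreign patents and trademarks (non-produced assets) 149.7.)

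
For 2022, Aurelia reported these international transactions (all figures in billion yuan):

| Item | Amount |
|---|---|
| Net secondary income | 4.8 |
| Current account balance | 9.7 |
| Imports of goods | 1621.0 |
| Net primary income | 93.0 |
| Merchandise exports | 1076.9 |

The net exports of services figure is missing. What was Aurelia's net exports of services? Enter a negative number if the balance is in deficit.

456.0

Current account = goods balance + services balance + net primary income + net secondary income
Sum of the known components = -446.3
Net exports of services = CA - (known components) = 9.7 - (-446.3) = 456.0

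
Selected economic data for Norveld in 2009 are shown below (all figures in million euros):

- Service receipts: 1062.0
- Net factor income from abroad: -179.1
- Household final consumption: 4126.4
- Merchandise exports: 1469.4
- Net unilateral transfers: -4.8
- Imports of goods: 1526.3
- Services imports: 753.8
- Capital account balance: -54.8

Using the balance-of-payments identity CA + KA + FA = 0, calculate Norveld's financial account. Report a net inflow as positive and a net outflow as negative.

-12.6

Goods balance = 1469.4 - 1526.3 = -56.9
Services balance = 1062.0 - 753.8 = 308.2
Trade balance (goods + services) = -56.9 + 308.2 = 251.3
Net primary income = -179.1
Net secondary income = -4.8
Current account = 251.3 + (-179.1) + (-4.8) = 67.4
Financial account = -(67.4 + (-54.8)) = -12.6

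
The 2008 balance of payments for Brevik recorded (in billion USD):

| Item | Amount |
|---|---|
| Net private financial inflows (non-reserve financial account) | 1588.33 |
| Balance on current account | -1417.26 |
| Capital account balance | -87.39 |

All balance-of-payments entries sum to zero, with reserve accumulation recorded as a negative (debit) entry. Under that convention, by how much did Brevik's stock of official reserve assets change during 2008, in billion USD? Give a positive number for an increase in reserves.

83.68

Official reserve transactions balance = -((-1417.26) + (-87.39) + 1588.33) = -83.68
An accumulation of reserves is recorded as a debit (negative entry), so the change in the stock of reserves is the negative of that balance.
Change in official reserves = -(-83.68) = 83.68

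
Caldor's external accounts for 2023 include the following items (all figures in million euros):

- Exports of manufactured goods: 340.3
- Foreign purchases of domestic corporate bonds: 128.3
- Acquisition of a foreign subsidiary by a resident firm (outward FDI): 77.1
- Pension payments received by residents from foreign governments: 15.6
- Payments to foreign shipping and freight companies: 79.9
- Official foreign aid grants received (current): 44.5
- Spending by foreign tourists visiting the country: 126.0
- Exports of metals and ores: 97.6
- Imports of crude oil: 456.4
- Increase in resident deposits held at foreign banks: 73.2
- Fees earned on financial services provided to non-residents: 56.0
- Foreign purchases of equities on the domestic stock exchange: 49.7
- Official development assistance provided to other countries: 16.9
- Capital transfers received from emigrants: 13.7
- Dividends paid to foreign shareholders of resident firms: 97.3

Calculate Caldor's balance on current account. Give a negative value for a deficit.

Goods: -456.4 + 340.3 + 97.6 = -18.5
Services: 126.0 + 56.0 - 79.9 = 102.1
Primary income: -97.3
Secondary income: 44.5 - 16.9 + 15.6 = 43.2
Current account = (-18.5) + 102.1 + (-97.3) + 43.2 = 29.5
(Excluded from the current account — financial account: foreign purchases of domestic corporate bonds 128.3, acquisition of a foreign subsidiary by a resident firm (outward FDI) 77.1, increase in resident deposits held at foreign banks 73.2, foreign purchases of equities on the domestic stock exchange 49.7; capital account: capital transfers received from emigrants 13.7.)

29.5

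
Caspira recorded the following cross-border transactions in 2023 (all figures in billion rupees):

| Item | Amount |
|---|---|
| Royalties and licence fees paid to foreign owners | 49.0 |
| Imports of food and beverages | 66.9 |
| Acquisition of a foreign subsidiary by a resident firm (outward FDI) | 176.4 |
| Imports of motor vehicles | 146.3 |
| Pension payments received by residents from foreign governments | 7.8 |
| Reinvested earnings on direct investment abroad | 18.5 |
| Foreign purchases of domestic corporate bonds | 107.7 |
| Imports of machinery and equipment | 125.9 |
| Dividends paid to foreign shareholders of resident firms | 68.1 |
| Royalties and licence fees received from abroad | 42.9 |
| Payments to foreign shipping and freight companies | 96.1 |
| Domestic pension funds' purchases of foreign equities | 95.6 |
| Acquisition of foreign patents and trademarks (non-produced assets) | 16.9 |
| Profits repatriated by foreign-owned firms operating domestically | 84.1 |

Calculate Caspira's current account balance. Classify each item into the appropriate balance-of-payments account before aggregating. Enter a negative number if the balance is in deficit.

-567.2

Goods: -146.3 - 125.9 - 66.9 = -339.1
Services: 42.9 - 49.0 - 96.1 = -102.2
Primary income: 18.5 - 68.1 - 84.1 = -133.7
Secondary income: 7.8
Current account = (-339.1) + (-102.2) + (-133.7) + 7.8 = -567.2
(Excluded from the current account — financial account: acquisition of a foreign subsidiary by a resident firm (outward FDI) 176.4, foreign purchases of domestic corporate bonds 107.7, domestic pension funds' purchases of foreign equities 95.6; capital account: acquisition of foreign patents and trademarks (non-produced assets) 16.9.)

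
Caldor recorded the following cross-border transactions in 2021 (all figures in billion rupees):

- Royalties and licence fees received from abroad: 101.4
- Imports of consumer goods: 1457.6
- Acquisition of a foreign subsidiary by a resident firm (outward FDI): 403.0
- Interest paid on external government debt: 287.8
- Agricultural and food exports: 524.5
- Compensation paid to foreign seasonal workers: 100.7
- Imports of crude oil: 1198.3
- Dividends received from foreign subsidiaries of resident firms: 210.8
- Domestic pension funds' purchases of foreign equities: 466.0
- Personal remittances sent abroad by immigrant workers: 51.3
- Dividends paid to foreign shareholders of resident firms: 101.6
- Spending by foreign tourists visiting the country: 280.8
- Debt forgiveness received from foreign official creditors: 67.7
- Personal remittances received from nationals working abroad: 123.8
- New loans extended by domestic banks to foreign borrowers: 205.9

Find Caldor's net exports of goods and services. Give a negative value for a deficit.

-1749.2

Goods: -1198.3 + 524.5 - 1457.6 = -2131.4
Services: 101.4 + 280.8 = 382.2
Trade balance = -2131.4 + 382.2 = -1749.2
(Excluded from the trade balance — financial account: acquisition of a foreign subsidiary by a resident firm (outward FDI) 403.0, domestic pension funds' purchases of foreign equities 466.0, new loans extended by domestic banks to foreign borrowers 205.9; primary income: interest paid on external government debt 287.8, compensation paid to foreign seasonal workers 100.7, dividends received from foreign subsidiaries of resident firms 210.8, dividends paid to foreign shareholders of resident firms 101.6; secondary income: personal remittances sent abroad by immigrant workers 51.3, personal remittances received from nationals working abroad 123.8; capital account: debt forgiveness received from foreign official creditors 67.7.)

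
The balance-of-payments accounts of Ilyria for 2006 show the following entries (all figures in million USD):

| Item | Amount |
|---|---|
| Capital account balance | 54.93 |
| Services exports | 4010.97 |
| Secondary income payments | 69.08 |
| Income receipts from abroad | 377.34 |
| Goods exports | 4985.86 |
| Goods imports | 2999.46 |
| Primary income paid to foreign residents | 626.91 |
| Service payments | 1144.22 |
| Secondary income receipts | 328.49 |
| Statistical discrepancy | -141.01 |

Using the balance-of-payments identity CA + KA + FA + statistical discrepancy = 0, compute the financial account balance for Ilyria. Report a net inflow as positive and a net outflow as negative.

Goods balance = 4985.86 - 2999.46 = 1986.40
Services balance = 4010.97 - 1144.22 = 2866.75
Trade balance (goods + services) = 1986.40 + 2866.75 = 4853.15
Net primary income = 377.34 - 626.91 = -249.57
Net secondary income = 328.49 - 69.08 = 259.41
Current account = 4853.15 + (-249.57) + 259.41 = 4862.99
Financial account = -(4862.99 + 54.93 + (-141.01)) = -4776.91

-4776.91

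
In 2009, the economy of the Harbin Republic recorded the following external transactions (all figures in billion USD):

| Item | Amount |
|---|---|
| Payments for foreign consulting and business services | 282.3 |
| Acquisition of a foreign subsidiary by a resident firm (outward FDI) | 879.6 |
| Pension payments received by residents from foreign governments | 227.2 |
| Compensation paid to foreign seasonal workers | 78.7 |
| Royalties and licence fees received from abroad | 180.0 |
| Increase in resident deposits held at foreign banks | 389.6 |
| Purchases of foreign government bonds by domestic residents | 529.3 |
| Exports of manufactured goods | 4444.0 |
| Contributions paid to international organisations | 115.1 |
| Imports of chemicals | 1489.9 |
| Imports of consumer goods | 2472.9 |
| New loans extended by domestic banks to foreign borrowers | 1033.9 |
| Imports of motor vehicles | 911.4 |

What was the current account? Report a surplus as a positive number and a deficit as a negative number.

Goods: 4444.0 - 911.4 - 1489.9 - 2472.9 = -430.2
Services: -282.3 + 180.0 = -102.3
Primary income: -78.7
Secondary income: -115.1 + 227.2 = 112.1
Current account = (-430.2) + (-102.3) + (-78.7) + 112.1 = -499.1
(Excluded from the current account — financial account: acquisition of a foreign subsidiary by a resident firm (outward FDI) 879.6, increase in resident deposits held at foreign banks 389.6, purchases of foreign government bonds by domestic residents 529.3, new loans extended by domestic banks to foreign borrowers 1033.9.)

-499.1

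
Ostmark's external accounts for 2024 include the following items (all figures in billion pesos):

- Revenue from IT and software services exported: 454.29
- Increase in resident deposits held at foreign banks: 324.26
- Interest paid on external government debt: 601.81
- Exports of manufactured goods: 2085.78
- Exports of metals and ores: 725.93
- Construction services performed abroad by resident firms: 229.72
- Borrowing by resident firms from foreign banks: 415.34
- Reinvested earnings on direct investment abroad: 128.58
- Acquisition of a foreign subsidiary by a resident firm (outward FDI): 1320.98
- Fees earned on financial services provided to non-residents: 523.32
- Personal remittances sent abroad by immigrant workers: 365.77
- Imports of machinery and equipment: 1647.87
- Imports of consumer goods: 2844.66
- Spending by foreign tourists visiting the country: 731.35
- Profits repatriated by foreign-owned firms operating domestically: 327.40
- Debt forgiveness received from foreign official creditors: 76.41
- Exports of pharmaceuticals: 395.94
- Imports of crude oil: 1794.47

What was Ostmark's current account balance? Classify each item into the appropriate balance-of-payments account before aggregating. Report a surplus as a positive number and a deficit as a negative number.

-2307.07

Goods: 725.93 - 1794.47 - 2844.66 + 395.94 - 1647.87 + 2085.78 = -3079.35
Services: 454.29 + 229.72 + 731.35 + 523.32 = 1938.68
Primary income: -601.81 + 128.58 - 327.40 = -800.63
Secondary income: -365.77
Current account = (-3079.35) + 1938.68 + (-800.63) + (-365.77) = -2307.07
(Excluded from the current account — financial account: increase in resident deposits held at foreign banks 324.26, borrowing by resident firms from foreign banks 415.34, acquisition of a foreign subsidiary by a resident firm (outward FDI) 1320.98; capital account: debt forgiveness received from foreign official creditors 76.41.)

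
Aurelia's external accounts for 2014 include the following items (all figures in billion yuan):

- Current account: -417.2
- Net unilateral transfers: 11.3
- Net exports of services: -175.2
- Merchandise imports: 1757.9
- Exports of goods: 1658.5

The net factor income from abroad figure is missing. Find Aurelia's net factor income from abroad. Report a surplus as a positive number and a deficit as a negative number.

-153.9

Current account = goods balance + services balance + net primary income + net secondary income
Sum of the known components = -263.3
Net factor income from abroad = CA - (known components) = -417.2 - (-263.3) = -153.9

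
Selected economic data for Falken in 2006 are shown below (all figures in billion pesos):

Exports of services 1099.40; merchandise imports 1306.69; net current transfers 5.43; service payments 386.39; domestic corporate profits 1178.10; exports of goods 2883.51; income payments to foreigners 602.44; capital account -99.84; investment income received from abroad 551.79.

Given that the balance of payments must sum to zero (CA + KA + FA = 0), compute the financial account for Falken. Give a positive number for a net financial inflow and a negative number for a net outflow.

Goods balance = 2883.51 - 1306.69 = 1576.82
Services balance = 1099.40 - 386.39 = 713.01
Trade balance (goods + services) = 1576.82 + 713.01 = 2289.83
Net primary income = 551.79 - 602.44 = -50.65
Net secondary income = 5.43
Current account = 2289.83 + (-50.65) + 5.43 = 2244.61
Financial account = -(2244.61 + (-99.84)) = -2144.77

-2144.77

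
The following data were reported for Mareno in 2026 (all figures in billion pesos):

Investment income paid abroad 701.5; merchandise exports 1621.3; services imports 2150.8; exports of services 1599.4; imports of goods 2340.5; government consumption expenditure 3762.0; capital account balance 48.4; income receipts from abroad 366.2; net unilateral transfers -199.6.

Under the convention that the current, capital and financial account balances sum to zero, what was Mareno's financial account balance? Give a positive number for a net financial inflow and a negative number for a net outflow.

Goods balance = 1621.3 - 2340.5 = -719.2
Services balance = 1599.4 - 2150.8 = -551.4
Trade balance (goods + services) = -719.2 + (-551.4) = -1270.6
Net primary income = 366.2 - 701.5 = -335.3
Net secondary income = -199.6
Current account = -1270.6 + (-335.3) + (-199.6) = -1805.5
Financial account = -(-1805.5 + 48.4) = 1757.1

1757.1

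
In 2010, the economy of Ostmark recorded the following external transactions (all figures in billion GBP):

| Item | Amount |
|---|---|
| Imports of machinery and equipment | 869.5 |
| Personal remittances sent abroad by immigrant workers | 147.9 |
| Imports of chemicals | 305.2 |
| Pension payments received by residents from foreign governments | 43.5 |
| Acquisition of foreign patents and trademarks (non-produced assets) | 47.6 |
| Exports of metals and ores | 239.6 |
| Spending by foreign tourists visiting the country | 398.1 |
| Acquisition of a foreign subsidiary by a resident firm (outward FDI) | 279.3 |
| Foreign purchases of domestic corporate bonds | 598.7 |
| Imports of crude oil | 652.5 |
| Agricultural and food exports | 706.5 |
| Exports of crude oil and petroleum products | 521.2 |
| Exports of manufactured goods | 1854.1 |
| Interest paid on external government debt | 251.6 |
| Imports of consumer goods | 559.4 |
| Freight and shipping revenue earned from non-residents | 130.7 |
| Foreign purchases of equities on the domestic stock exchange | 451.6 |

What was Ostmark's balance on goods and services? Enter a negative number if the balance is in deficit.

Goods: 521.2 - 305.2 - 869.5 - 652.5 - 559.4 + 706.5 + 239.6 + 1854.1 = 934.8
Services: 398.1 + 130.7 = 528.8
Trade balance = 934.8 + 528.8 = 1463.6
(Excluded from the trade balance — secondary income: personal remittances sent abroad by immigrant workers 147.9, pension payments received by residents from foreign governments 43.5; capital account: acquisition of foreign patents and trademarks (non-produced assets) 47.6; financial account: acquisition of a foreign subsidiary by a resident firm (outward FDI) 279.3, foreign purchases of domestic corporate bonds 598.7, foreign purchases of equities on the domestic stock exchange 451.6; primary income: interest paid on external government debt 251.6.)

1463.6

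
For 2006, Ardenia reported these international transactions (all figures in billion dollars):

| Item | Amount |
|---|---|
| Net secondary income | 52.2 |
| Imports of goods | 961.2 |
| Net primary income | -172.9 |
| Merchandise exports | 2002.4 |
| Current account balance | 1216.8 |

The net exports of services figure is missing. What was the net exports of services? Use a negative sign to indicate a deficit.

296.3

Current account = goods balance + services balance + net primary income + net secondary income
Sum of the known components = 920.5
Net exports of services = CA - (known components) = 1216.8 - 920.5 = 296.3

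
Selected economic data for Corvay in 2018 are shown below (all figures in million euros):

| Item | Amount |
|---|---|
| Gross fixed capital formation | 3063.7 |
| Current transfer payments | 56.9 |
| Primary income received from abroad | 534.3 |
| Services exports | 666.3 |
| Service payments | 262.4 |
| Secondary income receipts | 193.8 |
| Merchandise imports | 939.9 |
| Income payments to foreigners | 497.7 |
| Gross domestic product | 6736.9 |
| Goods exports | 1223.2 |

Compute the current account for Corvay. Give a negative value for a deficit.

860.7

Goods balance = 1223.2 - 939.9 = 283.3
Services balance = 666.3 - 262.4 = 403.9
Trade balance (goods + services) = 283.3 + 403.9 = 687.2
Net primary income = 534.3 - 497.7 = 36.6
Net secondary income = 193.8 - 56.9 = 136.9
Current account = 687.2 + 36.6 + 136.9 = 860.7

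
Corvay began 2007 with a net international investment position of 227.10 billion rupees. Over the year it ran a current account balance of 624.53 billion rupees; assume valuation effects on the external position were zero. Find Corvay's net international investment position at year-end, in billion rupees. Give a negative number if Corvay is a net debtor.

With no valuation effects, change in NIIP = current account = 624.53
End-of-year NIIP = 227.10 + 624.53 = 851.63

851.63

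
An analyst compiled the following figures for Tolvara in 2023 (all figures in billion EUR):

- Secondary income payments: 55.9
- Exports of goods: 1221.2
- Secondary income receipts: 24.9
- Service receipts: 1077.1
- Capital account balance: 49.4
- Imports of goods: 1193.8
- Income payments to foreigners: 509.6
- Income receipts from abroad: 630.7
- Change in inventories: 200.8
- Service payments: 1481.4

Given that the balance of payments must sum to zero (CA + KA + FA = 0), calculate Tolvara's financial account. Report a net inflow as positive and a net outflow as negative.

Goods balance = 1221.2 - 1193.8 = 27.4
Services balance = 1077.1 - 1481.4 = -404.3
Trade balance (goods + services) = 27.4 + (-404.3) = -376.9
Net primary income = 630.7 - 509.6 = 121.1
Net secondary income = 24.9 - 55.9 = -31.0
Current account = -376.9 + 121.1 + (-31.0) = -286.8
Financial account = -(-286.8 + 49.4) = 237.4

237.4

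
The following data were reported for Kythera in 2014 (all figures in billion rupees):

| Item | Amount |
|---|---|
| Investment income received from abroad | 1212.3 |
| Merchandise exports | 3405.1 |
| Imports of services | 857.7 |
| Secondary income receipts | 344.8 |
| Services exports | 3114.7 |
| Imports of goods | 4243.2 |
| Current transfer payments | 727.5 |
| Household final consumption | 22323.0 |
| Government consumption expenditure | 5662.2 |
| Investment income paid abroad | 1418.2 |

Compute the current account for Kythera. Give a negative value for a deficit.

Goods balance = 3405.1 - 4243.2 = -838.1
Services balance = 3114.7 - 857.7 = 2257.0
Trade balance (goods + services) = -838.1 + 2257.0 = 1418.9
Net primary income = 1212.3 - 1418.2 = -205.9
Net secondary income = 344.8 - 727.5 = -382.7
Current account = 1418.9 + (-205.9) + (-382.7) = 830.3

830.3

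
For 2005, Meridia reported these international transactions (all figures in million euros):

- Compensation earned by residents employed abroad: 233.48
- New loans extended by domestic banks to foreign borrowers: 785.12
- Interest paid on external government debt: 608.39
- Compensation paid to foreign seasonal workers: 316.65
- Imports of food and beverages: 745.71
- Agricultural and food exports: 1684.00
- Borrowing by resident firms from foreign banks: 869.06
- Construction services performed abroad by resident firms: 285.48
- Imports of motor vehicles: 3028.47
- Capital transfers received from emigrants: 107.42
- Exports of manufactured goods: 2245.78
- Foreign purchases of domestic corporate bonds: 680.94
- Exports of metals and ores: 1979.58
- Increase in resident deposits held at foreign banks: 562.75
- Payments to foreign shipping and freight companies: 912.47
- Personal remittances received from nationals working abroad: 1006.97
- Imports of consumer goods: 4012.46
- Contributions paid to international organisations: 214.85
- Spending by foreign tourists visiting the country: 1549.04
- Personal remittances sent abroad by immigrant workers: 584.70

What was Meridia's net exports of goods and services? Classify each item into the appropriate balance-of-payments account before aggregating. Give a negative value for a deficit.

Goods: 2245.78 - 745.71 - 3028.47 - 4012.46 + 1684.00 + 1979.58 = -1877.28
Services: 1549.04 + 285.48 - 912.47 = 922.05
Trade balance = -1877.28 + 922.05 = -955.23
(Excluded from the trade balance — primary income: compensation earned by residents employed abroad 233.48, interest paid on external government debt 608.39, compensation paid to foreign seasonal workers 316.65; financial account: new loans extended by domestic banks to foreign borrowers 785.12, borrowing by resident firms from foreign banks 869.06, foreign purchases of domestic corporate bonds 680.94, increase in resident deposits held at foreign banks 562.75; capital account: capital transfers received from emigrants 107.42; secondary income: personal remittances received from nationals working abroad 1006.97, contributions paid to international organisations 214.85, personal remittances sent abroad by immigrant workers 584.70.)

-955.23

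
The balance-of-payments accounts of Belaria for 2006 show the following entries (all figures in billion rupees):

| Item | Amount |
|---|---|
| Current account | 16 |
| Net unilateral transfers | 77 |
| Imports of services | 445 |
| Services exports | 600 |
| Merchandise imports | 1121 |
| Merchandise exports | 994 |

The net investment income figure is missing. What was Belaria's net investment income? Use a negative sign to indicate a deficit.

Current account = goods balance + services balance + net primary income + net secondary income
Sum of the known components = 105
Net investment income = CA - (known components) = 16 - 105 = -89

-89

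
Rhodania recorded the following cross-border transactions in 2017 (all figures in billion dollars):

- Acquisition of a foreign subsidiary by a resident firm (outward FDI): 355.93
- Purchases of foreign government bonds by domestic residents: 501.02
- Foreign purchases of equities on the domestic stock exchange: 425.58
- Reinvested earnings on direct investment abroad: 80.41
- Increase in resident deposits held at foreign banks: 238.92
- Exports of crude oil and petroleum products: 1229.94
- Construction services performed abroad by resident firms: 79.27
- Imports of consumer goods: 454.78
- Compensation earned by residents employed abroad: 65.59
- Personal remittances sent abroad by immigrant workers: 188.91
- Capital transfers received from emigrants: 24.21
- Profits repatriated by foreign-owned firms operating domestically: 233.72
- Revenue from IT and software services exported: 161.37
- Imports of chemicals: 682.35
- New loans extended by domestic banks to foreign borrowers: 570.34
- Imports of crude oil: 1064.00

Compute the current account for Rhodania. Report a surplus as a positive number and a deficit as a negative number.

Goods: -682.35 + 1229.94 - 1064.00 - 454.78 = -971.19
Services: 161.37 + 79.27 = 240.64
Primary income: 65.59 + 80.41 - 233.72 = -87.72
Secondary income: -188.91
Current account = (-971.19) + 240.64 + (-87.72) + (-188.91) = -1007.18
(Excluded from the current account — financial account: acquisition of a foreign subsidiary by a resident firm (outward FDI) 355.93, purchases of foreign government bonds by domestic residents 501.02, foreign purchases of equities on the domestic stock exchange 425.58, increase in resident deposits held at foreign banks 238.92, new loans extended by domestic banks to foreign borrowers 570.34; capital account: capital transfers received from emigrants 24.21.)

-1007.18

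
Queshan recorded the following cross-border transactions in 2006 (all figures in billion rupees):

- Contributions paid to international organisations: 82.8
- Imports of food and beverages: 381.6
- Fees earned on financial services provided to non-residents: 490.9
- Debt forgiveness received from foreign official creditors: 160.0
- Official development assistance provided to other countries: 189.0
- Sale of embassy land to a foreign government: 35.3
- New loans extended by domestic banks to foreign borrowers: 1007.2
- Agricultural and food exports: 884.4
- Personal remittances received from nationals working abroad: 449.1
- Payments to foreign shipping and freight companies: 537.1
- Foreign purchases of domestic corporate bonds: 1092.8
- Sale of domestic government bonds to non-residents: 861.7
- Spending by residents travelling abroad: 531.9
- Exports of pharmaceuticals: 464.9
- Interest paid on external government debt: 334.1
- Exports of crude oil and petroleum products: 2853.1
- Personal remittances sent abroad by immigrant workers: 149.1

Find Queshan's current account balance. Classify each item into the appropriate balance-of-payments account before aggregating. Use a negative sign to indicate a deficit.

2936.8

Goods: -381.6 + 884.4 + 2853.1 + 464.9 = 3820.8
Services: -537.1 + 490.9 - 531.9 = -578.1
Primary income: -334.1
Secondary income: -82.8 - 189.0 - 149.1 + 449.1 = 28.2
Current account = 3820.8 + (-578.1) + (-334.1) + 28.2 = 2936.8
(Excluded from the current account — capital account: debt forgiveness received from foreign official creditors 160.0, sale of embassy land to a foreign government 35.3; financial account: new loans extended by domestic banks to foreign borrowers 1007.2, foreign purchases of domestic corporate bonds 1092.8, sale of domestic government bonds to non-residents 861.7.)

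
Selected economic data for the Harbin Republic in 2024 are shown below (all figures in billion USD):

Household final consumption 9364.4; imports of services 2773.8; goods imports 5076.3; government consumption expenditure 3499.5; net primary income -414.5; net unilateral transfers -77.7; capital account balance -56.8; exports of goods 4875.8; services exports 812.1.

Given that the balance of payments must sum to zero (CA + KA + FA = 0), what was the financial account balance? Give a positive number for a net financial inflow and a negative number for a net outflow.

2711.2

Goods balance = 4875.8 - 5076.3 = -200.5
Services balance = 812.1 - 2773.8 = -1961.7
Trade balance (goods + services) = -200.5 + (-1961.7) = -2162.2
Net primary income = -414.5
Net secondary income = -77.7
Current account = -2162.2 + (-414.5) + (-77.7) = -2654.4
Financial account = -(-2654.4 + (-56.8)) = 2711.2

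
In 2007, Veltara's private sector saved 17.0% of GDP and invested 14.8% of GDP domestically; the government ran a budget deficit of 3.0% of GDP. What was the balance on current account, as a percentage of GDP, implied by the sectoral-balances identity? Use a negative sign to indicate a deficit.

By the sectoral-balances identity, CA = (S_private - I) + (T - G).
Private balance = 17.0 - 14.8 = 2.2
Government balance (T - G) = -3.0
CA = 2.2 + (-3.0) = -0.8

-0.8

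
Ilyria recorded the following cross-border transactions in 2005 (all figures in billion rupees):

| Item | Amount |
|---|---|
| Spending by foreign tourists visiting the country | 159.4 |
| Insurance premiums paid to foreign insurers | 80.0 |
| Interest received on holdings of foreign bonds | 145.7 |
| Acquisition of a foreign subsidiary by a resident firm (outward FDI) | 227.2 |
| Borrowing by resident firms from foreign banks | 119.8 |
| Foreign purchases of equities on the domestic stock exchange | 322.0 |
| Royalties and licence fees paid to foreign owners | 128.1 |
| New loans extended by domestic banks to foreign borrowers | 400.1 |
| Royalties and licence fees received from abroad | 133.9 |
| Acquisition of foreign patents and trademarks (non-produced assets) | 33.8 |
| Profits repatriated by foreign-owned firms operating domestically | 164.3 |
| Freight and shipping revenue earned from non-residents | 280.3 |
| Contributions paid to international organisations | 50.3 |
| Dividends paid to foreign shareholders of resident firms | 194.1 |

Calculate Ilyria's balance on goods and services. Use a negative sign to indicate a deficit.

365.5

Services: 133.9 + 280.3 - 128.1 + 159.4 - 80.0 = 365.5
Trade balance = 0.0 + 365.5 = 365.5
(Excluded from the trade balance — primary income: interest received on holdings of foreign bonds 145.7, profits repatriated by foreign-owned firms operating domestically 164.3, dividends paid to foreign shareholders of resident firms 194.1; financial account: acquisition of a foreign subsidiary by a resident firm (outward FDI) 227.2, borrowing by resident firms from foreign banks 119.8, foreign purchases of equities on the domestic stock exchange 322.0, new loans extended by domestic banks to foreign borrowers 400.1; capital account: acquisition of foreign patents and trademarks (non-produced assets) 33.8; secondary income: contributions paid to international organisations 50.3.)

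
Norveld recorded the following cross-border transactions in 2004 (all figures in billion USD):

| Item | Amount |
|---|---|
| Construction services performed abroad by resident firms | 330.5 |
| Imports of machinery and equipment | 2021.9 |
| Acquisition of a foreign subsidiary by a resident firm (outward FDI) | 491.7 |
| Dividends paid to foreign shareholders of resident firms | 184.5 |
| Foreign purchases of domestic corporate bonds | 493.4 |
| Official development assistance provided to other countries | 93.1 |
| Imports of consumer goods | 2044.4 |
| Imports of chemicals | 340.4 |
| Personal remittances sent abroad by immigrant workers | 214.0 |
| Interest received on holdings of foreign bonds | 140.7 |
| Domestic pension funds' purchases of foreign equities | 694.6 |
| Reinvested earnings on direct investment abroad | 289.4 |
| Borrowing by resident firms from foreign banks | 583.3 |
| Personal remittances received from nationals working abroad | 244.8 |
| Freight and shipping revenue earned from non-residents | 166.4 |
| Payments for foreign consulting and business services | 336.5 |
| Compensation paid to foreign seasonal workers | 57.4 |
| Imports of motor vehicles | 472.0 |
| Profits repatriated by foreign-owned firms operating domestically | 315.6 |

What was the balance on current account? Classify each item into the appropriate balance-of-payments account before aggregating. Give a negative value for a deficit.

-4908.0

Goods: -472.0 - 2044.4 - 2021.9 - 340.4 = -4878.7
Services: -336.5 + 166.4 + 330.5 = 160.4
Primary income: -184.5 - 57.4 + 140.7 - 315.6 + 289.4 = -127.4
Secondary income: 244.8 - 214.0 - 93.1 = -62.3
Current account = (-4878.7) + 160.4 + (-127.4) + (-62.3) = -4908.0
(Excluded from the current account — financial account: acquisition of a foreign subsidiary by a resident firm (outward FDI) 491.7, foreign purchases of domestic corporate bonds 493.4, domestic pension funds' purchases of foreign equities 694.6, borrowing by resident firms from foreign banks 583.3.)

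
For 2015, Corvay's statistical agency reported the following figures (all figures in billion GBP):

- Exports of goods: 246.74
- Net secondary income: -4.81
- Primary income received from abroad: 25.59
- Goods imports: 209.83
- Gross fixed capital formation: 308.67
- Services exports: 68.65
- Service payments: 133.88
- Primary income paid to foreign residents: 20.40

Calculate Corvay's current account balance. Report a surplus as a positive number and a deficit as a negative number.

-27.94

Goods balance = 246.74 - 209.83 = 36.91
Services balance = 68.65 - 133.88 = -65.23
Trade balance (goods + services) = 36.91 + (-65.23) = -28.32
Net primary income = 25.59 - 20.40 = 5.19
Net secondary income = -4.81
Current account = -28.32 + 5.19 + (-4.81) = -27.94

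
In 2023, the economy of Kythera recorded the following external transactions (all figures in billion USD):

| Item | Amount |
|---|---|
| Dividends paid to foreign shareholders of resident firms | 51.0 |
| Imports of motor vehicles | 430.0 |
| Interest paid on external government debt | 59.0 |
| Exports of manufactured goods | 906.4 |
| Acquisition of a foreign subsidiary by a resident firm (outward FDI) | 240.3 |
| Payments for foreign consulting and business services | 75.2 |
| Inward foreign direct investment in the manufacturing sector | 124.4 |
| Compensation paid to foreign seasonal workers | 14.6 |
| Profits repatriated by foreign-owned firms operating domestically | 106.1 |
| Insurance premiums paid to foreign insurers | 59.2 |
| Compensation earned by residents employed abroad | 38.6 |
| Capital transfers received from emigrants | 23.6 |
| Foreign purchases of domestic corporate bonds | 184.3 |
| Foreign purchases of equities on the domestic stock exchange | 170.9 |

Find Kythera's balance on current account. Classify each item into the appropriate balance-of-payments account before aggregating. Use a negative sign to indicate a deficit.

149.9

Goods: -430.0 + 906.4 = 476.4
Services: -75.2 - 59.2 = -134.4
Primary income: 38.6 - 14.6 - 59.0 - 51.0 - 106.1 = -192.1
Current account = 476.4 + (-134.4) + (-192.1) = 149.9
(Excluded from the current account — financial account: acquisition of a foreign subsidiary by a resident firm (outward FDI) 240.3, inward foreign direct investment in the manufacturing sector 124.4, foreign purchases of domestic corporate bonds 184.3, foreign purchases of equities on the domestic stock exchange 170.9; capital account: capital transfers received from emigrants 23.6.)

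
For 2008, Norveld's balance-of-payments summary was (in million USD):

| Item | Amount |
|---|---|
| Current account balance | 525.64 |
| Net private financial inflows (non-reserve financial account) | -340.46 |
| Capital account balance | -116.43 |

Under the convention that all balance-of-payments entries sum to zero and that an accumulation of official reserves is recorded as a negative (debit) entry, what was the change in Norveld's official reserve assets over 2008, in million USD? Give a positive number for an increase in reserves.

Official reserve transactions balance = -(525.64 + (-116.43) + (-340.46)) = -68.75
An accumulation of reserves is recorded as a debit (negative entry), so the change in the stock of reserves is the negative of that balance.
Change in official reserves = -(-68.75) = 68.75

68.75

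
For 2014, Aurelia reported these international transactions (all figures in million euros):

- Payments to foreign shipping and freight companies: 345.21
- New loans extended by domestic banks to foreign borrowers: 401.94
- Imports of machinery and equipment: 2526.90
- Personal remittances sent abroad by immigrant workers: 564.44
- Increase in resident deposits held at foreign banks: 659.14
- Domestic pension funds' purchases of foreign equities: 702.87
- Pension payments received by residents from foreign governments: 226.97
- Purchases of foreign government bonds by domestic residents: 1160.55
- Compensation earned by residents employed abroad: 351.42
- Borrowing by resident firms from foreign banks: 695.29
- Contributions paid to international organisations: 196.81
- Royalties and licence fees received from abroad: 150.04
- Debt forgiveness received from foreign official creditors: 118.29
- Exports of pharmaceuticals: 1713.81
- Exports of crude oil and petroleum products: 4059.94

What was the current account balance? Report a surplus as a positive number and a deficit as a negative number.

Goods: 1713.81 + 4059.94 - 2526.90 = 3246.85
Services: 150.04 - 345.21 = -195.17
Primary income: 351.42
Secondary income: 226.97 - 564.44 - 196.81 = -534.28
Current account = 3246.85 + (-195.17) + 351.42 + (-534.28) = 2868.82
(Excluded from the current account — financial account: new loans extended by domestic banks to foreign borrowers 401.94, increase in resident deposits held at foreign banks 659.14, domestic pension funds' purchases of foreign equities 702.87, purchases of foreign government bonds by domestic residents 1160.55, borrowing by resident firms from foreign banks 695.29; capital account: debt forgiveness received from foreign official creditors 118.29.)

2868.82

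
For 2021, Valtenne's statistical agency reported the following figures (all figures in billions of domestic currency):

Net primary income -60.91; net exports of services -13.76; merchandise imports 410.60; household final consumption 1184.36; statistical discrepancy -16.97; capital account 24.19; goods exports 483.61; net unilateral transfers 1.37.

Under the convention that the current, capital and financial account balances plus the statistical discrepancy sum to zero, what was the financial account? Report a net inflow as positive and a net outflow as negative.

-6.93

Goods balance = 483.61 - 410.60 = 73.01
Services balance = -13.76
Trade balance (goods + services) = 73.01 + (-13.76) = 59.25
Net primary income = -60.91
Net secondary income = 1.37
Current account = 59.25 + (-60.91) + 1.37 = -0.29
Financial account = -(-0.29 + 24.19 + (-16.97)) = -6.93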